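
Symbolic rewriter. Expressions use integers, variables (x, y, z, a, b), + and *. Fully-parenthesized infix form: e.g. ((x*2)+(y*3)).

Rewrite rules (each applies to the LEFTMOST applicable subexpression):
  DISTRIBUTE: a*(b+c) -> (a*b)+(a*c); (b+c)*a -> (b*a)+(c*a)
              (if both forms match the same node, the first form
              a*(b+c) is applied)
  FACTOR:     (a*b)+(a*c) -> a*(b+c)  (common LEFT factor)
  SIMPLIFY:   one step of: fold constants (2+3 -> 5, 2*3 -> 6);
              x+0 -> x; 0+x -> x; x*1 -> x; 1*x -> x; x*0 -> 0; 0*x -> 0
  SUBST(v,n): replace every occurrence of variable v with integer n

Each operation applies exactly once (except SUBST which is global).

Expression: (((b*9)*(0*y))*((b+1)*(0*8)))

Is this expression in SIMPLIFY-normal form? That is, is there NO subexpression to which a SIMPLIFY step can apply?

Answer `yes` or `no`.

Answer: no

Derivation:
Expression: (((b*9)*(0*y))*((b+1)*(0*8)))
Scanning for simplifiable subexpressions (pre-order)...
  at root: (((b*9)*(0*y))*((b+1)*(0*8))) (not simplifiable)
  at L: ((b*9)*(0*y)) (not simplifiable)
  at LL: (b*9) (not simplifiable)
  at LR: (0*y) (SIMPLIFIABLE)
  at R: ((b+1)*(0*8)) (not simplifiable)
  at RL: (b+1) (not simplifiable)
  at RR: (0*8) (SIMPLIFIABLE)
Found simplifiable subexpr at path LR: (0*y)
One SIMPLIFY step would give: (((b*9)*0)*((b+1)*(0*8)))
-> NOT in normal form.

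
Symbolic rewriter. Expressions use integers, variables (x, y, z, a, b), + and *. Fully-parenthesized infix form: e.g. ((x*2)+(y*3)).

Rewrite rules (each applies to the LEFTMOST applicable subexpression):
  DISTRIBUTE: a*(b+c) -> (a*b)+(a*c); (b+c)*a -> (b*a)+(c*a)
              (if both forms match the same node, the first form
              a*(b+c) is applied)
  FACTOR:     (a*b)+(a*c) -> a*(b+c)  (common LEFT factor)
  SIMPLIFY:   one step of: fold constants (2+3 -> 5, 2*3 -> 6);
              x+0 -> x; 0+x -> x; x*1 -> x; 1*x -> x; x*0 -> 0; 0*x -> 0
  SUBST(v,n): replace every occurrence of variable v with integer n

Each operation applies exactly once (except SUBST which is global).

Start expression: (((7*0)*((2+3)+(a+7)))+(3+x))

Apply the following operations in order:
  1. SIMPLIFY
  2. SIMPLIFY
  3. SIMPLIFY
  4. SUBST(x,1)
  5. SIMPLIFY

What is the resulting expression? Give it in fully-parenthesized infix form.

Answer: 4

Derivation:
Start: (((7*0)*((2+3)+(a+7)))+(3+x))
Apply SIMPLIFY at LL (target: (7*0)): (((7*0)*((2+3)+(a+7)))+(3+x)) -> ((0*((2+3)+(a+7)))+(3+x))
Apply SIMPLIFY at L (target: (0*((2+3)+(a+7)))): ((0*((2+3)+(a+7)))+(3+x)) -> (0+(3+x))
Apply SIMPLIFY at root (target: (0+(3+x))): (0+(3+x)) -> (3+x)
Apply SUBST(x,1): (3+x) -> (3+1)
Apply SIMPLIFY at root (target: (3+1)): (3+1) -> 4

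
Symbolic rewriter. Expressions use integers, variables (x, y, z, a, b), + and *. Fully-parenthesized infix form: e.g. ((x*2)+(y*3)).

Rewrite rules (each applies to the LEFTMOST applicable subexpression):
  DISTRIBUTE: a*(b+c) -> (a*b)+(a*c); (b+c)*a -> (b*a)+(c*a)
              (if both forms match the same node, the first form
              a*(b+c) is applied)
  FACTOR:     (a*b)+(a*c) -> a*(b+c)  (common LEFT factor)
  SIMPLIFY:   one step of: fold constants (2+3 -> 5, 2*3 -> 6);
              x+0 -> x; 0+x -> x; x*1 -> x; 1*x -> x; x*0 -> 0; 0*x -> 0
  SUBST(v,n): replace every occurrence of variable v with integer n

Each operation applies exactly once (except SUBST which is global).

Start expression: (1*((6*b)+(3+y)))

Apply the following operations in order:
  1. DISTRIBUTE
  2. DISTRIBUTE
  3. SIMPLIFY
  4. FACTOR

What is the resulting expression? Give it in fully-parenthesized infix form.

Answer: ((6*b)+(1*(3+y)))

Derivation:
Start: (1*((6*b)+(3+y)))
Apply DISTRIBUTE at root (target: (1*((6*b)+(3+y)))): (1*((6*b)+(3+y))) -> ((1*(6*b))+(1*(3+y)))
Apply DISTRIBUTE at R (target: (1*(3+y))): ((1*(6*b))+(1*(3+y))) -> ((1*(6*b))+((1*3)+(1*y)))
Apply SIMPLIFY at L (target: (1*(6*b))): ((1*(6*b))+((1*3)+(1*y))) -> ((6*b)+((1*3)+(1*y)))
Apply FACTOR at R (target: ((1*3)+(1*y))): ((6*b)+((1*3)+(1*y))) -> ((6*b)+(1*(3+y)))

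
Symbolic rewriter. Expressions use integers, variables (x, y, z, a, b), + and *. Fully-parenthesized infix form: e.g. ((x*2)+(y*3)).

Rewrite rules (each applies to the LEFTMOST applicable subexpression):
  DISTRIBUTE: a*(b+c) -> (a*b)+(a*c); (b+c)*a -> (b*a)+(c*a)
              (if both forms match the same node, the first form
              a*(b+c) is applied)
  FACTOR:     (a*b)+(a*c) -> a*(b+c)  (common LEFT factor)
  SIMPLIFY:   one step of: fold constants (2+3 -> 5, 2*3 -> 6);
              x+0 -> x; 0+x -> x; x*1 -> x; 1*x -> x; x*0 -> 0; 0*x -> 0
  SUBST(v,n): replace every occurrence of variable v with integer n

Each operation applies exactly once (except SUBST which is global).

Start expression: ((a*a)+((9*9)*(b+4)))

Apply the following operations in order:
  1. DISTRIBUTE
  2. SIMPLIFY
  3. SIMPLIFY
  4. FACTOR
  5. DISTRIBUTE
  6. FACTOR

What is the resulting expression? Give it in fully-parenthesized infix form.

Answer: ((a*a)+(81*(b+4)))

Derivation:
Start: ((a*a)+((9*9)*(b+4)))
Apply DISTRIBUTE at R (target: ((9*9)*(b+4))): ((a*a)+((9*9)*(b+4))) -> ((a*a)+(((9*9)*b)+((9*9)*4)))
Apply SIMPLIFY at RLL (target: (9*9)): ((a*a)+(((9*9)*b)+((9*9)*4))) -> ((a*a)+((81*b)+((9*9)*4)))
Apply SIMPLIFY at RRL (target: (9*9)): ((a*a)+((81*b)+((9*9)*4))) -> ((a*a)+((81*b)+(81*4)))
Apply FACTOR at R (target: ((81*b)+(81*4))): ((a*a)+((81*b)+(81*4))) -> ((a*a)+(81*(b+4)))
Apply DISTRIBUTE at R (target: (81*(b+4))): ((a*a)+(81*(b+4))) -> ((a*a)+((81*b)+(81*4)))
Apply FACTOR at R (target: ((81*b)+(81*4))): ((a*a)+((81*b)+(81*4))) -> ((a*a)+(81*(b+4)))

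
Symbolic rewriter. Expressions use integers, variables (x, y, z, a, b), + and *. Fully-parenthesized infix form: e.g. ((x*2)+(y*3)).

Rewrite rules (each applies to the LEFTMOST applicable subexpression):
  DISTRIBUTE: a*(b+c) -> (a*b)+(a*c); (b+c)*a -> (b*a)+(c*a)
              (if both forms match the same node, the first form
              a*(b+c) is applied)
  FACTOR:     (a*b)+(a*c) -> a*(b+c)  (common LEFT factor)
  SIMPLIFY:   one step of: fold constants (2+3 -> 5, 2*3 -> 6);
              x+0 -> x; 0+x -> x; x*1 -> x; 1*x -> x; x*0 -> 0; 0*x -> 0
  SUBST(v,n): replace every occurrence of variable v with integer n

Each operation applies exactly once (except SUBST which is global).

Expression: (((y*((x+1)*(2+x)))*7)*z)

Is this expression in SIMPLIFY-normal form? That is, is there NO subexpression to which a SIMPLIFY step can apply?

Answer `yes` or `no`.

Answer: yes

Derivation:
Expression: (((y*((x+1)*(2+x)))*7)*z)
Scanning for simplifiable subexpressions (pre-order)...
  at root: (((y*((x+1)*(2+x)))*7)*z) (not simplifiable)
  at L: ((y*((x+1)*(2+x)))*7) (not simplifiable)
  at LL: (y*((x+1)*(2+x))) (not simplifiable)
  at LLR: ((x+1)*(2+x)) (not simplifiable)
  at LLRL: (x+1) (not simplifiable)
  at LLRR: (2+x) (not simplifiable)
Result: no simplifiable subexpression found -> normal form.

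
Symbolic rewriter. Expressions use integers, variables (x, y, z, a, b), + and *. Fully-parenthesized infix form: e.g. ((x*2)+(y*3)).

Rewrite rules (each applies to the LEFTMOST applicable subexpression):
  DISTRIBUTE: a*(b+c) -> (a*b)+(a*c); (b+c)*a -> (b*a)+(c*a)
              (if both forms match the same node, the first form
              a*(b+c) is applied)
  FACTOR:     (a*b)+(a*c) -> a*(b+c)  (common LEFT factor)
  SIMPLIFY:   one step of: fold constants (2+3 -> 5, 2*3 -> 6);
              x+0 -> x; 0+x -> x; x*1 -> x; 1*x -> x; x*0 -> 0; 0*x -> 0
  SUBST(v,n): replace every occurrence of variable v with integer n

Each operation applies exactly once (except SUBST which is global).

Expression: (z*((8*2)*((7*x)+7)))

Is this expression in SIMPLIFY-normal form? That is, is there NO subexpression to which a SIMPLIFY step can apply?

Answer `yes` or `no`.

Answer: no

Derivation:
Expression: (z*((8*2)*((7*x)+7)))
Scanning for simplifiable subexpressions (pre-order)...
  at root: (z*((8*2)*((7*x)+7))) (not simplifiable)
  at R: ((8*2)*((7*x)+7)) (not simplifiable)
  at RL: (8*2) (SIMPLIFIABLE)
  at RR: ((7*x)+7) (not simplifiable)
  at RRL: (7*x) (not simplifiable)
Found simplifiable subexpr at path RL: (8*2)
One SIMPLIFY step would give: (z*(16*((7*x)+7)))
-> NOT in normal form.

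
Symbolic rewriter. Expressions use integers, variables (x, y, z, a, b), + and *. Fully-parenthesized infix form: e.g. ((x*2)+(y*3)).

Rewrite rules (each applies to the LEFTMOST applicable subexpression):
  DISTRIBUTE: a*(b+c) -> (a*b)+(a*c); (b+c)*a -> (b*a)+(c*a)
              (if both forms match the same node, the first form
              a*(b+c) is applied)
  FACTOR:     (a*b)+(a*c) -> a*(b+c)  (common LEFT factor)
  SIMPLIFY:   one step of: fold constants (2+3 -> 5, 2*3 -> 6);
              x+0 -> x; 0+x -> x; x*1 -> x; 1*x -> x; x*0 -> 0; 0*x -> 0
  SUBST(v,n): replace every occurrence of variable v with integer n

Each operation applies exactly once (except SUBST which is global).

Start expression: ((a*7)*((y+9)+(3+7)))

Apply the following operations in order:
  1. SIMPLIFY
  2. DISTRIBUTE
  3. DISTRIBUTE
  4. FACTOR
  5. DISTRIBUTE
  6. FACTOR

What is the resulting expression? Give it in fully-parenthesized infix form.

Start: ((a*7)*((y+9)+(3+7)))
Apply SIMPLIFY at RR (target: (3+7)): ((a*7)*((y+9)+(3+7))) -> ((a*7)*((y+9)+10))
Apply DISTRIBUTE at root (target: ((a*7)*((y+9)+10))): ((a*7)*((y+9)+10)) -> (((a*7)*(y+9))+((a*7)*10))
Apply DISTRIBUTE at L (target: ((a*7)*(y+9))): (((a*7)*(y+9))+((a*7)*10)) -> ((((a*7)*y)+((a*7)*9))+((a*7)*10))
Apply FACTOR at L (target: (((a*7)*y)+((a*7)*9))): ((((a*7)*y)+((a*7)*9))+((a*7)*10)) -> (((a*7)*(y+9))+((a*7)*10))
Apply DISTRIBUTE at L (target: ((a*7)*(y+9))): (((a*7)*(y+9))+((a*7)*10)) -> ((((a*7)*y)+((a*7)*9))+((a*7)*10))
Apply FACTOR at L (target: (((a*7)*y)+((a*7)*9))): ((((a*7)*y)+((a*7)*9))+((a*7)*10)) -> (((a*7)*(y+9))+((a*7)*10))

Answer: (((a*7)*(y+9))+((a*7)*10))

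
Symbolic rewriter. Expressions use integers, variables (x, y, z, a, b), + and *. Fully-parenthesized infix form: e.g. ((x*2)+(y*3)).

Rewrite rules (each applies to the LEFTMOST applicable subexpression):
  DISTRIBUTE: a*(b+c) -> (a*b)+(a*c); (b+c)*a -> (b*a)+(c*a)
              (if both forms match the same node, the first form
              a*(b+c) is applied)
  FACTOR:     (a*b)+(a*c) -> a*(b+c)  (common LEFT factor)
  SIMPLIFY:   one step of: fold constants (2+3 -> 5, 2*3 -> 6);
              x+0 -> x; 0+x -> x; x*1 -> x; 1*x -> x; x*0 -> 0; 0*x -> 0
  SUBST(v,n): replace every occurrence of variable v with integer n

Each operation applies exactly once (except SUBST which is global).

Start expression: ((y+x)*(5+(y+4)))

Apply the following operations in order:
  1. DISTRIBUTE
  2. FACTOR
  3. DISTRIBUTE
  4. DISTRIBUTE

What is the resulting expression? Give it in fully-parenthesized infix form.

Answer: (((y*5)+(x*5))+((y+x)*(y+4)))

Derivation:
Start: ((y+x)*(5+(y+4)))
Apply DISTRIBUTE at root (target: ((y+x)*(5+(y+4)))): ((y+x)*(5+(y+4))) -> (((y+x)*5)+((y+x)*(y+4)))
Apply FACTOR at root (target: (((y+x)*5)+((y+x)*(y+4)))): (((y+x)*5)+((y+x)*(y+4))) -> ((y+x)*(5+(y+4)))
Apply DISTRIBUTE at root (target: ((y+x)*(5+(y+4)))): ((y+x)*(5+(y+4))) -> (((y+x)*5)+((y+x)*(y+4)))
Apply DISTRIBUTE at L (target: ((y+x)*5)): (((y+x)*5)+((y+x)*(y+4))) -> (((y*5)+(x*5))+((y+x)*(y+4)))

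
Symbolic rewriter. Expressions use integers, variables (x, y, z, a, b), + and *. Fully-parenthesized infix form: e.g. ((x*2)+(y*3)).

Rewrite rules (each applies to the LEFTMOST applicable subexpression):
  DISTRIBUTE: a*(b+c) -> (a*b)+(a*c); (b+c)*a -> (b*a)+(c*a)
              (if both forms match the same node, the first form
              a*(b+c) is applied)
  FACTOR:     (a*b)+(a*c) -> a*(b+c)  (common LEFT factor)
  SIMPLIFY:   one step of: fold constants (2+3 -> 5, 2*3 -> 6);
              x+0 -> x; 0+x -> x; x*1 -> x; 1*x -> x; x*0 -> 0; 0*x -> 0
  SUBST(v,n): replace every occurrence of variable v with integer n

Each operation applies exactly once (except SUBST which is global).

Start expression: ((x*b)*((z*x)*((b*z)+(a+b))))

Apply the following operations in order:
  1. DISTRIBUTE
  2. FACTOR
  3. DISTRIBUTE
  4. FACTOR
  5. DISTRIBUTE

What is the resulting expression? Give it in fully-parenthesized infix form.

Start: ((x*b)*((z*x)*((b*z)+(a+b))))
Apply DISTRIBUTE at R (target: ((z*x)*((b*z)+(a+b)))): ((x*b)*((z*x)*((b*z)+(a+b)))) -> ((x*b)*(((z*x)*(b*z))+((z*x)*(a+b))))
Apply FACTOR at R (target: (((z*x)*(b*z))+((z*x)*(a+b)))): ((x*b)*(((z*x)*(b*z))+((z*x)*(a+b)))) -> ((x*b)*((z*x)*((b*z)+(a+b))))
Apply DISTRIBUTE at R (target: ((z*x)*((b*z)+(a+b)))): ((x*b)*((z*x)*((b*z)+(a+b)))) -> ((x*b)*(((z*x)*(b*z))+((z*x)*(a+b))))
Apply FACTOR at R (target: (((z*x)*(b*z))+((z*x)*(a+b)))): ((x*b)*(((z*x)*(b*z))+((z*x)*(a+b)))) -> ((x*b)*((z*x)*((b*z)+(a+b))))
Apply DISTRIBUTE at R (target: ((z*x)*((b*z)+(a+b)))): ((x*b)*((z*x)*((b*z)+(a+b)))) -> ((x*b)*(((z*x)*(b*z))+((z*x)*(a+b))))

Answer: ((x*b)*(((z*x)*(b*z))+((z*x)*(a+b))))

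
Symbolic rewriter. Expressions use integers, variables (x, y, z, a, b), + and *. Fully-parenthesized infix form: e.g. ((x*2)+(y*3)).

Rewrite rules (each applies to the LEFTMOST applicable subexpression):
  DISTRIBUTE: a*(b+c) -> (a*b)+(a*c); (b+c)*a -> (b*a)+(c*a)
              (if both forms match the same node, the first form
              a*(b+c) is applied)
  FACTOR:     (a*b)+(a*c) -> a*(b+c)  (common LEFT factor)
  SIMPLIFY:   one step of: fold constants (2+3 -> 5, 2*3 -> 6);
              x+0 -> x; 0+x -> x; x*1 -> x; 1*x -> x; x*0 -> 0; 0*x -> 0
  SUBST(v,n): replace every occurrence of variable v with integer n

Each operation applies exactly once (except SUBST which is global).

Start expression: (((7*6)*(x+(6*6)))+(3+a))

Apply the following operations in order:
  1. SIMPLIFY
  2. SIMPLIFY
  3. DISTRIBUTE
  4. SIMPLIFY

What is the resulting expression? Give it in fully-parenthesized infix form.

Answer: (((42*x)+1512)+(3+a))

Derivation:
Start: (((7*6)*(x+(6*6)))+(3+a))
Apply SIMPLIFY at LL (target: (7*6)): (((7*6)*(x+(6*6)))+(3+a)) -> ((42*(x+(6*6)))+(3+a))
Apply SIMPLIFY at LRR (target: (6*6)): ((42*(x+(6*6)))+(3+a)) -> ((42*(x+36))+(3+a))
Apply DISTRIBUTE at L (target: (42*(x+36))): ((42*(x+36))+(3+a)) -> (((42*x)+(42*36))+(3+a))
Apply SIMPLIFY at LR (target: (42*36)): (((42*x)+(42*36))+(3+a)) -> (((42*x)+1512)+(3+a))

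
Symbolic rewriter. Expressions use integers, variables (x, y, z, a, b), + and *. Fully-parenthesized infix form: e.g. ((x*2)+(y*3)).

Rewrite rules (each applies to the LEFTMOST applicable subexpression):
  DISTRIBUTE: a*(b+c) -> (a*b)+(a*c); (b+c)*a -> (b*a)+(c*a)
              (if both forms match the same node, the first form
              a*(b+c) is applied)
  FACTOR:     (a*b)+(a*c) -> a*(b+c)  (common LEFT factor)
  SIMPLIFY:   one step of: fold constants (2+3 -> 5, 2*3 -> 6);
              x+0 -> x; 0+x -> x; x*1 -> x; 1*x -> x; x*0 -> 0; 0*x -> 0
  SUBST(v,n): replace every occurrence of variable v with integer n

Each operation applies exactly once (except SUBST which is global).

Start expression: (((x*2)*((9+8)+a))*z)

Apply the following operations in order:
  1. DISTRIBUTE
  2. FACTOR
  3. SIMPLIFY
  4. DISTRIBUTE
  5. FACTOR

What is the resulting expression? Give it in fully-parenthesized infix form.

Answer: (((x*2)*(17+a))*z)

Derivation:
Start: (((x*2)*((9+8)+a))*z)
Apply DISTRIBUTE at L (target: ((x*2)*((9+8)+a))): (((x*2)*((9+8)+a))*z) -> ((((x*2)*(9+8))+((x*2)*a))*z)
Apply FACTOR at L (target: (((x*2)*(9+8))+((x*2)*a))): ((((x*2)*(9+8))+((x*2)*a))*z) -> (((x*2)*((9+8)+a))*z)
Apply SIMPLIFY at LRL (target: (9+8)): (((x*2)*((9+8)+a))*z) -> (((x*2)*(17+a))*z)
Apply DISTRIBUTE at L (target: ((x*2)*(17+a))): (((x*2)*(17+a))*z) -> ((((x*2)*17)+((x*2)*a))*z)
Apply FACTOR at L (target: (((x*2)*17)+((x*2)*a))): ((((x*2)*17)+((x*2)*a))*z) -> (((x*2)*(17+a))*z)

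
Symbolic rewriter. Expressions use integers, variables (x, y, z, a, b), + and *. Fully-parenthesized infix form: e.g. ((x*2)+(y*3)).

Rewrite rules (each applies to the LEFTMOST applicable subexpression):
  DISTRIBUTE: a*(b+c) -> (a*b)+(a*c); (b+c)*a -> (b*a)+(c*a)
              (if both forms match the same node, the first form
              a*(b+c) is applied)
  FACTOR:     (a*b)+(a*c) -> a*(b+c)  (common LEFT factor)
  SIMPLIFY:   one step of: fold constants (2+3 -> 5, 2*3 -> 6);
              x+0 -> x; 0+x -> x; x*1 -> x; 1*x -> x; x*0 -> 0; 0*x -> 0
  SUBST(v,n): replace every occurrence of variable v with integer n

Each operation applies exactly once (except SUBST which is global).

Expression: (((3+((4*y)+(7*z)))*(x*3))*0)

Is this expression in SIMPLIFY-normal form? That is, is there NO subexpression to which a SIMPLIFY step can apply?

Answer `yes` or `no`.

Answer: no

Derivation:
Expression: (((3+((4*y)+(7*z)))*(x*3))*0)
Scanning for simplifiable subexpressions (pre-order)...
  at root: (((3+((4*y)+(7*z)))*(x*3))*0) (SIMPLIFIABLE)
  at L: ((3+((4*y)+(7*z)))*(x*3)) (not simplifiable)
  at LL: (3+((4*y)+(7*z))) (not simplifiable)
  at LLR: ((4*y)+(7*z)) (not simplifiable)
  at LLRL: (4*y) (not simplifiable)
  at LLRR: (7*z) (not simplifiable)
  at LR: (x*3) (not simplifiable)
Found simplifiable subexpr at path root: (((3+((4*y)+(7*z)))*(x*3))*0)
One SIMPLIFY step would give: 0
-> NOT in normal form.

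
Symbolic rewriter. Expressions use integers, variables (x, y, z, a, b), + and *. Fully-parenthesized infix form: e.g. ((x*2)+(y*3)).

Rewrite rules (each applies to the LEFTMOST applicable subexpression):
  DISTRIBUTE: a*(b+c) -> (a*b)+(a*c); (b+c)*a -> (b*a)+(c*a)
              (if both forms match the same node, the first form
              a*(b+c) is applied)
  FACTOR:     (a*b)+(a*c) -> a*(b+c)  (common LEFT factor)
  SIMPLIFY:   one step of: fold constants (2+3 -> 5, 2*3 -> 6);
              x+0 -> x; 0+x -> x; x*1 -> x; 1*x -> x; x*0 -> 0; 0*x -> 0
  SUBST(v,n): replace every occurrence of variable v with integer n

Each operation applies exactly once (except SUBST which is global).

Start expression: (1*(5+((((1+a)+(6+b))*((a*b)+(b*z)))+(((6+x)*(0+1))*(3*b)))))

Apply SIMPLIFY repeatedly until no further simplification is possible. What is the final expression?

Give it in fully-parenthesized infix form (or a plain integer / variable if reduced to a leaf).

Answer: (5+((((1+a)+(6+b))*((a*b)+(b*z)))+((6+x)*(3*b))))

Derivation:
Start: (1*(5+((((1+a)+(6+b))*((a*b)+(b*z)))+(((6+x)*(0+1))*(3*b)))))
Step 1: at root: (1*(5+((((1+a)+(6+b))*((a*b)+(b*z)))+(((6+x)*(0+1))*(3*b))))) -> (5+((((1+a)+(6+b))*((a*b)+(b*z)))+(((6+x)*(0+1))*(3*b)))); overall: (1*(5+((((1+a)+(6+b))*((a*b)+(b*z)))+(((6+x)*(0+1))*(3*b))))) -> (5+((((1+a)+(6+b))*((a*b)+(b*z)))+(((6+x)*(0+1))*(3*b))))
Step 2: at RRLR: (0+1) -> 1; overall: (5+((((1+a)+(6+b))*((a*b)+(b*z)))+(((6+x)*(0+1))*(3*b)))) -> (5+((((1+a)+(6+b))*((a*b)+(b*z)))+(((6+x)*1)*(3*b))))
Step 3: at RRL: ((6+x)*1) -> (6+x); overall: (5+((((1+a)+(6+b))*((a*b)+(b*z)))+(((6+x)*1)*(3*b)))) -> (5+((((1+a)+(6+b))*((a*b)+(b*z)))+((6+x)*(3*b))))
Fixed point: (5+((((1+a)+(6+b))*((a*b)+(b*z)))+((6+x)*(3*b))))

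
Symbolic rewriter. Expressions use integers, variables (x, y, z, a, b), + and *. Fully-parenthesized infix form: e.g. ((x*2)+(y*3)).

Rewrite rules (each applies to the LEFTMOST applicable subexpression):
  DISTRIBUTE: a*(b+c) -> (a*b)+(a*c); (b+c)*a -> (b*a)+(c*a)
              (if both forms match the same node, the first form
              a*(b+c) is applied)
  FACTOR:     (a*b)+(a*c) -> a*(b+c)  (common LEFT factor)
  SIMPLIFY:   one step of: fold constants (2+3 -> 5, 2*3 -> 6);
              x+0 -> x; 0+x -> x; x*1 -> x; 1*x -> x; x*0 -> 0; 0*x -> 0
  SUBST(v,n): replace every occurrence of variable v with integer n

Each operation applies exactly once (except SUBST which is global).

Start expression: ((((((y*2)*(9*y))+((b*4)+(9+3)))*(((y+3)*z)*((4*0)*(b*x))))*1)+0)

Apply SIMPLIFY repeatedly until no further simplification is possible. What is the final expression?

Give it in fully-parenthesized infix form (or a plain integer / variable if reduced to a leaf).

Start: ((((((y*2)*(9*y))+((b*4)+(9+3)))*(((y+3)*z)*((4*0)*(b*x))))*1)+0)
Step 1: at root: ((((((y*2)*(9*y))+((b*4)+(9+3)))*(((y+3)*z)*((4*0)*(b*x))))*1)+0) -> (((((y*2)*(9*y))+((b*4)+(9+3)))*(((y+3)*z)*((4*0)*(b*x))))*1); overall: ((((((y*2)*(9*y))+((b*4)+(9+3)))*(((y+3)*z)*((4*0)*(b*x))))*1)+0) -> (((((y*2)*(9*y))+((b*4)+(9+3)))*(((y+3)*z)*((4*0)*(b*x))))*1)
Step 2: at root: (((((y*2)*(9*y))+((b*4)+(9+3)))*(((y+3)*z)*((4*0)*(b*x))))*1) -> ((((y*2)*(9*y))+((b*4)+(9+3)))*(((y+3)*z)*((4*0)*(b*x)))); overall: (((((y*2)*(9*y))+((b*4)+(9+3)))*(((y+3)*z)*((4*0)*(b*x))))*1) -> ((((y*2)*(9*y))+((b*4)+(9+3)))*(((y+3)*z)*((4*0)*(b*x))))
Step 3: at LRR: (9+3) -> 12; overall: ((((y*2)*(9*y))+((b*4)+(9+3)))*(((y+3)*z)*((4*0)*(b*x)))) -> ((((y*2)*(9*y))+((b*4)+12))*(((y+3)*z)*((4*0)*(b*x))))
Step 4: at RRL: (4*0) -> 0; overall: ((((y*2)*(9*y))+((b*4)+12))*(((y+3)*z)*((4*0)*(b*x)))) -> ((((y*2)*(9*y))+((b*4)+12))*(((y+3)*z)*(0*(b*x))))
Step 5: at RR: (0*(b*x)) -> 0; overall: ((((y*2)*(9*y))+((b*4)+12))*(((y+3)*z)*(0*(b*x)))) -> ((((y*2)*(9*y))+((b*4)+12))*(((y+3)*z)*0))
Step 6: at R: (((y+3)*z)*0) -> 0; overall: ((((y*2)*(9*y))+((b*4)+12))*(((y+3)*z)*0)) -> ((((y*2)*(9*y))+((b*4)+12))*0)
Step 7: at root: ((((y*2)*(9*y))+((b*4)+12))*0) -> 0; overall: ((((y*2)*(9*y))+((b*4)+12))*0) -> 0
Fixed point: 0

Answer: 0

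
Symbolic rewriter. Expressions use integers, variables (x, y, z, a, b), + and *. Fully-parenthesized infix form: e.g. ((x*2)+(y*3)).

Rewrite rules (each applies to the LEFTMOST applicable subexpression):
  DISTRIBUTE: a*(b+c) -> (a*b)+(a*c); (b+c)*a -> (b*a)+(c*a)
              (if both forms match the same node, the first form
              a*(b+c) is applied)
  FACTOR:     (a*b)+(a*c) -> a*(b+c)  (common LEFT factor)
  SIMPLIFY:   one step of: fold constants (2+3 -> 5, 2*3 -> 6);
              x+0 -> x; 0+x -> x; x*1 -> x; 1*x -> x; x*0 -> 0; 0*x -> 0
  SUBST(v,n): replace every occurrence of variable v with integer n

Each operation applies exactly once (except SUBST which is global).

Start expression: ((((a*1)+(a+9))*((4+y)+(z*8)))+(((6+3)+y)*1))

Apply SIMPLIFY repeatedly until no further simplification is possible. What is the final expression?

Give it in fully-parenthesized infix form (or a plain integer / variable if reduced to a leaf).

Start: ((((a*1)+(a+9))*((4+y)+(z*8)))+(((6+3)+y)*1))
Step 1: at LLL: (a*1) -> a; overall: ((((a*1)+(a+9))*((4+y)+(z*8)))+(((6+3)+y)*1)) -> (((a+(a+9))*((4+y)+(z*8)))+(((6+3)+y)*1))
Step 2: at R: (((6+3)+y)*1) -> ((6+3)+y); overall: (((a+(a+9))*((4+y)+(z*8)))+(((6+3)+y)*1)) -> (((a+(a+9))*((4+y)+(z*8)))+((6+3)+y))
Step 3: at RL: (6+3) -> 9; overall: (((a+(a+9))*((4+y)+(z*8)))+((6+3)+y)) -> (((a+(a+9))*((4+y)+(z*8)))+(9+y))
Fixed point: (((a+(a+9))*((4+y)+(z*8)))+(9+y))

Answer: (((a+(a+9))*((4+y)+(z*8)))+(9+y))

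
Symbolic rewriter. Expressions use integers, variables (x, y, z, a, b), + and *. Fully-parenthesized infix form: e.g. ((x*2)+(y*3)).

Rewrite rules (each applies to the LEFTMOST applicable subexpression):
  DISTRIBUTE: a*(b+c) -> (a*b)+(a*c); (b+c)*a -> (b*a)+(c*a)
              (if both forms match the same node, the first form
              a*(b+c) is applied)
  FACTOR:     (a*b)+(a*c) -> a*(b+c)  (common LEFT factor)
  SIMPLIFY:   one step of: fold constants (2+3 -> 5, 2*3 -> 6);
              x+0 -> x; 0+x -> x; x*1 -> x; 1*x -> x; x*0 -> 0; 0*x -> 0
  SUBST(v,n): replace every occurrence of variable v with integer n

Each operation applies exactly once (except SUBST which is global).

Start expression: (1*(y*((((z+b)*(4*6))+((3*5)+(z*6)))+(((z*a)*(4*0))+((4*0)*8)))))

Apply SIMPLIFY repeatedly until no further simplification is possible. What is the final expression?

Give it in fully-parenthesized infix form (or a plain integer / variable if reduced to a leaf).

Answer: (y*(((z+b)*24)+(15+(z*6))))

Derivation:
Start: (1*(y*((((z+b)*(4*6))+((3*5)+(z*6)))+(((z*a)*(4*0))+((4*0)*8)))))
Step 1: at root: (1*(y*((((z+b)*(4*6))+((3*5)+(z*6)))+(((z*a)*(4*0))+((4*0)*8))))) -> (y*((((z+b)*(4*6))+((3*5)+(z*6)))+(((z*a)*(4*0))+((4*0)*8)))); overall: (1*(y*((((z+b)*(4*6))+((3*5)+(z*6)))+(((z*a)*(4*0))+((4*0)*8))))) -> (y*((((z+b)*(4*6))+((3*5)+(z*6)))+(((z*a)*(4*0))+((4*0)*8))))
Step 2: at RLLR: (4*6) -> 24; overall: (y*((((z+b)*(4*6))+((3*5)+(z*6)))+(((z*a)*(4*0))+((4*0)*8)))) -> (y*((((z+b)*24)+((3*5)+(z*6)))+(((z*a)*(4*0))+((4*0)*8))))
Step 3: at RLRL: (3*5) -> 15; overall: (y*((((z+b)*24)+((3*5)+(z*6)))+(((z*a)*(4*0))+((4*0)*8)))) -> (y*((((z+b)*24)+(15+(z*6)))+(((z*a)*(4*0))+((4*0)*8))))
Step 4: at RRLR: (4*0) -> 0; overall: (y*((((z+b)*24)+(15+(z*6)))+(((z*a)*(4*0))+((4*0)*8)))) -> (y*((((z+b)*24)+(15+(z*6)))+(((z*a)*0)+((4*0)*8))))
Step 5: at RRL: ((z*a)*0) -> 0; overall: (y*((((z+b)*24)+(15+(z*6)))+(((z*a)*0)+((4*0)*8)))) -> (y*((((z+b)*24)+(15+(z*6)))+(0+((4*0)*8))))
Step 6: at RR: (0+((4*0)*8)) -> ((4*0)*8); overall: (y*((((z+b)*24)+(15+(z*6)))+(0+((4*0)*8)))) -> (y*((((z+b)*24)+(15+(z*6)))+((4*0)*8)))
Step 7: at RRL: (4*0) -> 0; overall: (y*((((z+b)*24)+(15+(z*6)))+((4*0)*8))) -> (y*((((z+b)*24)+(15+(z*6)))+(0*8)))
Step 8: at RR: (0*8) -> 0; overall: (y*((((z+b)*24)+(15+(z*6)))+(0*8))) -> (y*((((z+b)*24)+(15+(z*6)))+0))
Step 9: at R: ((((z+b)*24)+(15+(z*6)))+0) -> (((z+b)*24)+(15+(z*6))); overall: (y*((((z+b)*24)+(15+(z*6)))+0)) -> (y*(((z+b)*24)+(15+(z*6))))
Fixed point: (y*(((z+b)*24)+(15+(z*6))))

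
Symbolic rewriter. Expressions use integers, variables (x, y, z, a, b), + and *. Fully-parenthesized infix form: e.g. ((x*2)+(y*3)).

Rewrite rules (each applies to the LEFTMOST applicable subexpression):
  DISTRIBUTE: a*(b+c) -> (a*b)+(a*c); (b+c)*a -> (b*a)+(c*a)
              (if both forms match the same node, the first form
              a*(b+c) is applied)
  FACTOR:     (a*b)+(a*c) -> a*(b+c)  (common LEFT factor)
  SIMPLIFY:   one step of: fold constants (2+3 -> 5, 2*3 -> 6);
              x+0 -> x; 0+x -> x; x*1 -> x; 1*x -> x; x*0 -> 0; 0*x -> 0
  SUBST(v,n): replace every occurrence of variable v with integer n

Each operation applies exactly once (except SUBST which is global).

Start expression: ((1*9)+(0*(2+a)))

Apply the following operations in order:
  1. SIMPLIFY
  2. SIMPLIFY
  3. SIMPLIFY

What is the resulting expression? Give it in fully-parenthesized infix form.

Answer: 9

Derivation:
Start: ((1*9)+(0*(2+a)))
Apply SIMPLIFY at L (target: (1*9)): ((1*9)+(0*(2+a))) -> (9+(0*(2+a)))
Apply SIMPLIFY at R (target: (0*(2+a))): (9+(0*(2+a))) -> (9+0)
Apply SIMPLIFY at root (target: (9+0)): (9+0) -> 9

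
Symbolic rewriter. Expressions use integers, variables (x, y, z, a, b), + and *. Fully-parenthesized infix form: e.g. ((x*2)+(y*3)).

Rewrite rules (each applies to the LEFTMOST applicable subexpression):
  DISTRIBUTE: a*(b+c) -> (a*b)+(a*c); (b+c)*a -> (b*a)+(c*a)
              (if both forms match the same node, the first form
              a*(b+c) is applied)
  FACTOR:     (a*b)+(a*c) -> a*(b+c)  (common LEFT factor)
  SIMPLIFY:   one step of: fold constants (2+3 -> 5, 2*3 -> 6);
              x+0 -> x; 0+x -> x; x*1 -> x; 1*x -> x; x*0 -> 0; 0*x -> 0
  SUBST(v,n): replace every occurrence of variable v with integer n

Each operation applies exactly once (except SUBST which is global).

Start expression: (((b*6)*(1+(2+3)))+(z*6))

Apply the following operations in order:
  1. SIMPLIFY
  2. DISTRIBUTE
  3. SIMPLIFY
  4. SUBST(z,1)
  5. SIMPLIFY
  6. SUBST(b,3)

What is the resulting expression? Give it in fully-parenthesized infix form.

Start: (((b*6)*(1+(2+3)))+(z*6))
Apply SIMPLIFY at LRR (target: (2+3)): (((b*6)*(1+(2+3)))+(z*6)) -> (((b*6)*(1+5))+(z*6))
Apply DISTRIBUTE at L (target: ((b*6)*(1+5))): (((b*6)*(1+5))+(z*6)) -> ((((b*6)*1)+((b*6)*5))+(z*6))
Apply SIMPLIFY at LL (target: ((b*6)*1)): ((((b*6)*1)+((b*6)*5))+(z*6)) -> (((b*6)+((b*6)*5))+(z*6))
Apply SUBST(z,1): (((b*6)+((b*6)*5))+(z*6)) -> (((b*6)+((b*6)*5))+(1*6))
Apply SIMPLIFY at R (target: (1*6)): (((b*6)+((b*6)*5))+(1*6)) -> (((b*6)+((b*6)*5))+6)
Apply SUBST(b,3): (((b*6)+((b*6)*5))+6) -> (((3*6)+((3*6)*5))+6)

Answer: (((3*6)+((3*6)*5))+6)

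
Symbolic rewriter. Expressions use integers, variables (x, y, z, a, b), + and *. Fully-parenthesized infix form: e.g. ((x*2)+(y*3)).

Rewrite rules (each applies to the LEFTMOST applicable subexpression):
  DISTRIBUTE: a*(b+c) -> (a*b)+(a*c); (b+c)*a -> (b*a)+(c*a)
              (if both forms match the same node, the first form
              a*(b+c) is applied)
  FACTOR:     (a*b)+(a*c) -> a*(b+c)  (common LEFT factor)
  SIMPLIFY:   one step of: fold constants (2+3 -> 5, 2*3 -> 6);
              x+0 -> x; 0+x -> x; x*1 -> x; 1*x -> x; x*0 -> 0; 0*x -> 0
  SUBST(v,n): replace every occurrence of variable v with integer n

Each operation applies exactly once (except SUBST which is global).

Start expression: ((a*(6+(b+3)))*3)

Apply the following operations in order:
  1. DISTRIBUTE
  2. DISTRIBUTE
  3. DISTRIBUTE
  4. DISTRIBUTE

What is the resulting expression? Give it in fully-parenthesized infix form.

Answer: (((a*6)*3)+(((a*b)*3)+((a*3)*3)))

Derivation:
Start: ((a*(6+(b+3)))*3)
Apply DISTRIBUTE at L (target: (a*(6+(b+3)))): ((a*(6+(b+3)))*3) -> (((a*6)+(a*(b+3)))*3)
Apply DISTRIBUTE at root (target: (((a*6)+(a*(b+3)))*3)): (((a*6)+(a*(b+3)))*3) -> (((a*6)*3)+((a*(b+3))*3))
Apply DISTRIBUTE at RL (target: (a*(b+3))): (((a*6)*3)+((a*(b+3))*3)) -> (((a*6)*3)+(((a*b)+(a*3))*3))
Apply DISTRIBUTE at R (target: (((a*b)+(a*3))*3)): (((a*6)*3)+(((a*b)+(a*3))*3)) -> (((a*6)*3)+(((a*b)*3)+((a*3)*3)))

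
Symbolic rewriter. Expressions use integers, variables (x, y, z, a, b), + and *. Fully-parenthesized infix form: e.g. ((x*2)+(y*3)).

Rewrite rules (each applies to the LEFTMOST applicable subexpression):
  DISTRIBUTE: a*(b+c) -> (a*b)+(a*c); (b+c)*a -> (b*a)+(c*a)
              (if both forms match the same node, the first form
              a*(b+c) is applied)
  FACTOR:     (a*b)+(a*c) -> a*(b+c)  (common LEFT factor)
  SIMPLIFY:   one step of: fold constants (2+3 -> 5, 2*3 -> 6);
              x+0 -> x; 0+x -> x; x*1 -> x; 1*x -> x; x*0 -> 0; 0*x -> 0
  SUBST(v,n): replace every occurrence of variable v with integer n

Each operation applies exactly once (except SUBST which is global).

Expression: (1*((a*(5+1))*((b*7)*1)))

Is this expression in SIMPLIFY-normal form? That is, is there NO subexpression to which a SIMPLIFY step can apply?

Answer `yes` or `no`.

Expression: (1*((a*(5+1))*((b*7)*1)))
Scanning for simplifiable subexpressions (pre-order)...
  at root: (1*((a*(5+1))*((b*7)*1))) (SIMPLIFIABLE)
  at R: ((a*(5+1))*((b*7)*1)) (not simplifiable)
  at RL: (a*(5+1)) (not simplifiable)
  at RLR: (5+1) (SIMPLIFIABLE)
  at RR: ((b*7)*1) (SIMPLIFIABLE)
  at RRL: (b*7) (not simplifiable)
Found simplifiable subexpr at path root: (1*((a*(5+1))*((b*7)*1)))
One SIMPLIFY step would give: ((a*(5+1))*((b*7)*1))
-> NOT in normal form.

Answer: no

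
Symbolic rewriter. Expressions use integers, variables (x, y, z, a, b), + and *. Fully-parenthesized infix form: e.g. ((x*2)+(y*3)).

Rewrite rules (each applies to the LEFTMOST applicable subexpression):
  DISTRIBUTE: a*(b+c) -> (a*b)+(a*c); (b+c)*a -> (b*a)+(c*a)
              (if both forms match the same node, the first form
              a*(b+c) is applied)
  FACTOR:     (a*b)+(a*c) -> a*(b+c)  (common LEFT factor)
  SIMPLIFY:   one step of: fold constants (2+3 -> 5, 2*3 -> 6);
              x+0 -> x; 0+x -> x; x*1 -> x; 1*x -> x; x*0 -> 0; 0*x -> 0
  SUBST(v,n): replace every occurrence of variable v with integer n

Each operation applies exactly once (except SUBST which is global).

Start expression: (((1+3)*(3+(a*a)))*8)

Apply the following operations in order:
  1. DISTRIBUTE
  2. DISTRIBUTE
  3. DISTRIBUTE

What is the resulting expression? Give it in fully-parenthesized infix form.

Start: (((1+3)*(3+(a*a)))*8)
Apply DISTRIBUTE at L (target: ((1+3)*(3+(a*a)))): (((1+3)*(3+(a*a)))*8) -> ((((1+3)*3)+((1+3)*(a*a)))*8)
Apply DISTRIBUTE at root (target: ((((1+3)*3)+((1+3)*(a*a)))*8)): ((((1+3)*3)+((1+3)*(a*a)))*8) -> ((((1+3)*3)*8)+(((1+3)*(a*a))*8))
Apply DISTRIBUTE at LL (target: ((1+3)*3)): ((((1+3)*3)*8)+(((1+3)*(a*a))*8)) -> ((((1*3)+(3*3))*8)+(((1+3)*(a*a))*8))

Answer: ((((1*3)+(3*3))*8)+(((1+3)*(a*a))*8))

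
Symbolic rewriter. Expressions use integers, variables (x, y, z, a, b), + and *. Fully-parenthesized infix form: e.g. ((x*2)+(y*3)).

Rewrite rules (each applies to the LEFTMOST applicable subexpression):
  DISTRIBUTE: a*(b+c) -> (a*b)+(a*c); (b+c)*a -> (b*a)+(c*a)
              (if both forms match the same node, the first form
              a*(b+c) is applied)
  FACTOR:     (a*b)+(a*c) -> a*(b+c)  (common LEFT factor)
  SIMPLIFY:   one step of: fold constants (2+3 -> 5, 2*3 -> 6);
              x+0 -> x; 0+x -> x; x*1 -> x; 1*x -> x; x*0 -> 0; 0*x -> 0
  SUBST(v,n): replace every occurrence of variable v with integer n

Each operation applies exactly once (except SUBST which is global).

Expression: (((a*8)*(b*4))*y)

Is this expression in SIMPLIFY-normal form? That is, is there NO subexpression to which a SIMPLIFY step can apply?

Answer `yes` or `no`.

Expression: (((a*8)*(b*4))*y)
Scanning for simplifiable subexpressions (pre-order)...
  at root: (((a*8)*(b*4))*y) (not simplifiable)
  at L: ((a*8)*(b*4)) (not simplifiable)
  at LL: (a*8) (not simplifiable)
  at LR: (b*4) (not simplifiable)
Result: no simplifiable subexpression found -> normal form.

Answer: yes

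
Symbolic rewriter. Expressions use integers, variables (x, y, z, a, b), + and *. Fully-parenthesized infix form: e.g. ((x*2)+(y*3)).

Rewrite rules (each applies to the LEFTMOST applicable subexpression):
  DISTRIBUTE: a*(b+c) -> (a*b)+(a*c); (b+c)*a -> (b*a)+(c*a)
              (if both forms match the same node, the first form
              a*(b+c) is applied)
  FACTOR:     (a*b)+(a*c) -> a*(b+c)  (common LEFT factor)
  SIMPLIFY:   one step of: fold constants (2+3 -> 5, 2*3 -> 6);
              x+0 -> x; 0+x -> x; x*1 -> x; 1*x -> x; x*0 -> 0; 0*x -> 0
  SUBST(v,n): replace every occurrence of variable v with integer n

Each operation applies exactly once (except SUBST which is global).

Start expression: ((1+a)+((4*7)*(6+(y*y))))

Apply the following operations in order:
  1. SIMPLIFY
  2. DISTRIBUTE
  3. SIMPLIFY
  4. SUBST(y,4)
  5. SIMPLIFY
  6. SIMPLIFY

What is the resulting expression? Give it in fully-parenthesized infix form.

Answer: ((1+a)+(168+448))

Derivation:
Start: ((1+a)+((4*7)*(6+(y*y))))
Apply SIMPLIFY at RL (target: (4*7)): ((1+a)+((4*7)*(6+(y*y)))) -> ((1+a)+(28*(6+(y*y))))
Apply DISTRIBUTE at R (target: (28*(6+(y*y)))): ((1+a)+(28*(6+(y*y)))) -> ((1+a)+((28*6)+(28*(y*y))))
Apply SIMPLIFY at RL (target: (28*6)): ((1+a)+((28*6)+(28*(y*y)))) -> ((1+a)+(168+(28*(y*y))))
Apply SUBST(y,4): ((1+a)+(168+(28*(y*y)))) -> ((1+a)+(168+(28*(4*4))))
Apply SIMPLIFY at RRR (target: (4*4)): ((1+a)+(168+(28*(4*4)))) -> ((1+a)+(168+(28*16)))
Apply SIMPLIFY at RR (target: (28*16)): ((1+a)+(168+(28*16))) -> ((1+a)+(168+448))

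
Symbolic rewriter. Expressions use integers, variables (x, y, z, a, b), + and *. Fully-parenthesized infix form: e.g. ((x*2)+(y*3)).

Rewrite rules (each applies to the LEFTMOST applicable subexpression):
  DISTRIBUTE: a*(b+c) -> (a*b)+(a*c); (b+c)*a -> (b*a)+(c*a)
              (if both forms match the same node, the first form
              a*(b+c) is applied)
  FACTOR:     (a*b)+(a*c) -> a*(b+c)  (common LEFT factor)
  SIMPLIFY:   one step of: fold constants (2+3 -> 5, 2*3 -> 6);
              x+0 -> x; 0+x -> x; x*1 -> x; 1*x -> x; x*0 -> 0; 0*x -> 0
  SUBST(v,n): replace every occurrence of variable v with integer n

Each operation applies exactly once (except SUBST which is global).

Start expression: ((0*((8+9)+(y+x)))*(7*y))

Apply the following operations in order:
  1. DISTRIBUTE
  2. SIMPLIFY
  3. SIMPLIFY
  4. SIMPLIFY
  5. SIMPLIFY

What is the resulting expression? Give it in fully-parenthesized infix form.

Start: ((0*((8+9)+(y+x)))*(7*y))
Apply DISTRIBUTE at L (target: (0*((8+9)+(y+x)))): ((0*((8+9)+(y+x)))*(7*y)) -> (((0*(8+9))+(0*(y+x)))*(7*y))
Apply SIMPLIFY at LL (target: (0*(8+9))): (((0*(8+9))+(0*(y+x)))*(7*y)) -> ((0+(0*(y+x)))*(7*y))
Apply SIMPLIFY at L (target: (0+(0*(y+x)))): ((0+(0*(y+x)))*(7*y)) -> ((0*(y+x))*(7*y))
Apply SIMPLIFY at L (target: (0*(y+x))): ((0*(y+x))*(7*y)) -> (0*(7*y))
Apply SIMPLIFY at root (target: (0*(7*y))): (0*(7*y)) -> 0

Answer: 0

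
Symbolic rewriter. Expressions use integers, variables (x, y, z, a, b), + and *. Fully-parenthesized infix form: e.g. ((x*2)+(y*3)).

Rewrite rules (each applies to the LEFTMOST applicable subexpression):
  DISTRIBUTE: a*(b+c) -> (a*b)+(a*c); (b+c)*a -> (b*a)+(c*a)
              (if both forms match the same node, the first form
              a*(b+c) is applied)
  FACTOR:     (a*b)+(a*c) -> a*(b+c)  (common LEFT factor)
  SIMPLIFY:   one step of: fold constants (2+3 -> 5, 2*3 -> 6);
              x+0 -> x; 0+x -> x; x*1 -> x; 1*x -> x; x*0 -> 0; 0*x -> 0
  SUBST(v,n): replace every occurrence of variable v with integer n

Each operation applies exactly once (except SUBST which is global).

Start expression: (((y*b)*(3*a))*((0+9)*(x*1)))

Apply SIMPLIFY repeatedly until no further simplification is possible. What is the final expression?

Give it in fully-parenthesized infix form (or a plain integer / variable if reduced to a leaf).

Answer: (((y*b)*(3*a))*(9*x))

Derivation:
Start: (((y*b)*(3*a))*((0+9)*(x*1)))
Step 1: at RL: (0+9) -> 9; overall: (((y*b)*(3*a))*((0+9)*(x*1))) -> (((y*b)*(3*a))*(9*(x*1)))
Step 2: at RR: (x*1) -> x; overall: (((y*b)*(3*a))*(9*(x*1))) -> (((y*b)*(3*a))*(9*x))
Fixed point: (((y*b)*(3*a))*(9*x))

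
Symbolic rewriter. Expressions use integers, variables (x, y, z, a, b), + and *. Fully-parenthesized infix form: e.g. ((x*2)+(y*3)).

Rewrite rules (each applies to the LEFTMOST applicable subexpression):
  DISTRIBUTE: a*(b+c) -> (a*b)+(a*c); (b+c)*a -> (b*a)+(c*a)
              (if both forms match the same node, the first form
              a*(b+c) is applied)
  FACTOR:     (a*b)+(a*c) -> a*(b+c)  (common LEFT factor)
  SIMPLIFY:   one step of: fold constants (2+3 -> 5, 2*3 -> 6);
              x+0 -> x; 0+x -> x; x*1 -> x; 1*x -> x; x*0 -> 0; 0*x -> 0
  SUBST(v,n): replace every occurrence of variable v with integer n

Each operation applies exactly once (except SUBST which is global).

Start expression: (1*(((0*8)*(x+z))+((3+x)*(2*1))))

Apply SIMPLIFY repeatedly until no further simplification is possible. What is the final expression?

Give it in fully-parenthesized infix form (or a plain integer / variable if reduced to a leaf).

Answer: ((3+x)*2)

Derivation:
Start: (1*(((0*8)*(x+z))+((3+x)*(2*1))))
Step 1: at root: (1*(((0*8)*(x+z))+((3+x)*(2*1)))) -> (((0*8)*(x+z))+((3+x)*(2*1))); overall: (1*(((0*8)*(x+z))+((3+x)*(2*1)))) -> (((0*8)*(x+z))+((3+x)*(2*1)))
Step 2: at LL: (0*8) -> 0; overall: (((0*8)*(x+z))+((3+x)*(2*1))) -> ((0*(x+z))+((3+x)*(2*1)))
Step 3: at L: (0*(x+z)) -> 0; overall: ((0*(x+z))+((3+x)*(2*1))) -> (0+((3+x)*(2*1)))
Step 4: at root: (0+((3+x)*(2*1))) -> ((3+x)*(2*1)); overall: (0+((3+x)*(2*1))) -> ((3+x)*(2*1))
Step 5: at R: (2*1) -> 2; overall: ((3+x)*(2*1)) -> ((3+x)*2)
Fixed point: ((3+x)*2)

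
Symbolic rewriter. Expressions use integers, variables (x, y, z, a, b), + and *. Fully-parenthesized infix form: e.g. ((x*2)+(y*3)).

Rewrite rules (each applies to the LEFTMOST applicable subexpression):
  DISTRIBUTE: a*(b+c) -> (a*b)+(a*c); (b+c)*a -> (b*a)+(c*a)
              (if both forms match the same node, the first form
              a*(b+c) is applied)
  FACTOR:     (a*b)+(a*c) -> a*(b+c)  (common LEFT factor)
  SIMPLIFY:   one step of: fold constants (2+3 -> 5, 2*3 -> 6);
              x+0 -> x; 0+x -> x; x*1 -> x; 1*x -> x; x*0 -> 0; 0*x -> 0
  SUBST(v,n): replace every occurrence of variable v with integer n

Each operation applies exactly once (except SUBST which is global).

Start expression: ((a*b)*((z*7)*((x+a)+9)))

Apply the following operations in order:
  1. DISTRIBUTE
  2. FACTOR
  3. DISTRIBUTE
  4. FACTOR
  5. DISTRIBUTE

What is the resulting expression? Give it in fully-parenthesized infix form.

Answer: ((a*b)*(((z*7)*(x+a))+((z*7)*9)))

Derivation:
Start: ((a*b)*((z*7)*((x+a)+9)))
Apply DISTRIBUTE at R (target: ((z*7)*((x+a)+9))): ((a*b)*((z*7)*((x+a)+9))) -> ((a*b)*(((z*7)*(x+a))+((z*7)*9)))
Apply FACTOR at R (target: (((z*7)*(x+a))+((z*7)*9))): ((a*b)*(((z*7)*(x+a))+((z*7)*9))) -> ((a*b)*((z*7)*((x+a)+9)))
Apply DISTRIBUTE at R (target: ((z*7)*((x+a)+9))): ((a*b)*((z*7)*((x+a)+9))) -> ((a*b)*(((z*7)*(x+a))+((z*7)*9)))
Apply FACTOR at R (target: (((z*7)*(x+a))+((z*7)*9))): ((a*b)*(((z*7)*(x+a))+((z*7)*9))) -> ((a*b)*((z*7)*((x+a)+9)))
Apply DISTRIBUTE at R (target: ((z*7)*((x+a)+9))): ((a*b)*((z*7)*((x+a)+9))) -> ((a*b)*(((z*7)*(x+a))+((z*7)*9)))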